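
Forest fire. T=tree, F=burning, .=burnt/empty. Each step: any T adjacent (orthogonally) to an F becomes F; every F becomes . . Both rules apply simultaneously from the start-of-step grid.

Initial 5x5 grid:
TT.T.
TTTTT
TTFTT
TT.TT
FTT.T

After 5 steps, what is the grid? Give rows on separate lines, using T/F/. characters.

Step 1: 5 trees catch fire, 2 burn out
  TT.T.
  TTFTT
  TF.FT
  FT.TT
  .FT.T
Step 2: 7 trees catch fire, 5 burn out
  TT.T.
  TF.FT
  F...F
  .F.FT
  ..F.T
Step 3: 5 trees catch fire, 7 burn out
  TF.F.
  F...F
  .....
  ....F
  ....T
Step 4: 2 trees catch fire, 5 burn out
  F....
  .....
  .....
  .....
  ....F
Step 5: 0 trees catch fire, 2 burn out
  .....
  .....
  .....
  .....
  .....

.....
.....
.....
.....
.....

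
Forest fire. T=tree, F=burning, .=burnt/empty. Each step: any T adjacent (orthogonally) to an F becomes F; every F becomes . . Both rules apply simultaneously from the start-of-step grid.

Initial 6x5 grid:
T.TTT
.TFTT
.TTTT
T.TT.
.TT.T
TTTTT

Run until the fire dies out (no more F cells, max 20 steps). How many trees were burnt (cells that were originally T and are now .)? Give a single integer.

Answer: 20

Derivation:
Step 1: +4 fires, +1 burnt (F count now 4)
Step 2: +5 fires, +4 burnt (F count now 5)
Step 3: +4 fires, +5 burnt (F count now 4)
Step 4: +2 fires, +4 burnt (F count now 2)
Step 5: +2 fires, +2 burnt (F count now 2)
Step 6: +2 fires, +2 burnt (F count now 2)
Step 7: +1 fires, +2 burnt (F count now 1)
Step 8: +0 fires, +1 burnt (F count now 0)
Fire out after step 8
Initially T: 22, now '.': 28
Total burnt (originally-T cells now '.'): 20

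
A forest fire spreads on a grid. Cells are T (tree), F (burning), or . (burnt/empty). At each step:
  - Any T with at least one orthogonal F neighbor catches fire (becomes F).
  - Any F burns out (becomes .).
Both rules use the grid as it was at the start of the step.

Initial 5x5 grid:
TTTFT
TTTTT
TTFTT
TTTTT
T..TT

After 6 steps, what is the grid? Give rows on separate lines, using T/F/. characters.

Step 1: 7 trees catch fire, 2 burn out
  TTF.F
  TTFFT
  TF.FT
  TTFTT
  T..TT
Step 2: 7 trees catch fire, 7 burn out
  TF...
  TF..F
  F...F
  TF.FT
  T..TT
Step 3: 5 trees catch fire, 7 burn out
  F....
  F....
  .....
  F...F
  T..FT
Step 4: 2 trees catch fire, 5 burn out
  .....
  .....
  .....
  .....
  F...F
Step 5: 0 trees catch fire, 2 burn out
  .....
  .....
  .....
  .....
  .....
Step 6: 0 trees catch fire, 0 burn out
  .....
  .....
  .....
  .....
  .....

.....
.....
.....
.....
.....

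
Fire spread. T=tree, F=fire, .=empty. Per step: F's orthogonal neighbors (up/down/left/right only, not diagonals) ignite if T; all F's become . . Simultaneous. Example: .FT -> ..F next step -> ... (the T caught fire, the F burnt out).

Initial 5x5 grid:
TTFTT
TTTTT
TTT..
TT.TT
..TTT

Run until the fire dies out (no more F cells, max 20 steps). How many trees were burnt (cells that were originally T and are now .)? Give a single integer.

Step 1: +3 fires, +1 burnt (F count now 3)
Step 2: +5 fires, +3 burnt (F count now 5)
Step 3: +3 fires, +5 burnt (F count now 3)
Step 4: +2 fires, +3 burnt (F count now 2)
Step 5: +1 fires, +2 burnt (F count now 1)
Step 6: +0 fires, +1 burnt (F count now 0)
Fire out after step 6
Initially T: 19, now '.': 20
Total burnt (originally-T cells now '.'): 14

Answer: 14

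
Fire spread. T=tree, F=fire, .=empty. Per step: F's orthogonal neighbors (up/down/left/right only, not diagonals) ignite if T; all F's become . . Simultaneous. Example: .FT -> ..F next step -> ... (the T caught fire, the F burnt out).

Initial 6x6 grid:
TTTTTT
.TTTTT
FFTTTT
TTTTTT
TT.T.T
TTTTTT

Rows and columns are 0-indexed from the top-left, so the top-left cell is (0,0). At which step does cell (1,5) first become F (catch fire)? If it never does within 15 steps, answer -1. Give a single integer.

Step 1: cell (1,5)='T' (+4 fires, +2 burnt)
Step 2: cell (1,5)='T' (+6 fires, +4 burnt)
Step 3: cell (1,5)='T' (+7 fires, +6 burnt)
Step 4: cell (1,5)='T' (+6 fires, +7 burnt)
Step 5: cell (1,5)='F' (+4 fires, +6 burnt)
  -> target ignites at step 5
Step 6: cell (1,5)='.' (+3 fires, +4 burnt)
Step 7: cell (1,5)='.' (+1 fires, +3 burnt)
Step 8: cell (1,5)='.' (+0 fires, +1 burnt)
  fire out at step 8

5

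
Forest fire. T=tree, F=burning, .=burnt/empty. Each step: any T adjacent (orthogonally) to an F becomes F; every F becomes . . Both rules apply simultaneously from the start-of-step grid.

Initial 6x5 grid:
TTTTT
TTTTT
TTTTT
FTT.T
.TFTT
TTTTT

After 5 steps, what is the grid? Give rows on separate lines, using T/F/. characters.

Step 1: 6 trees catch fire, 2 burn out
  TTTTT
  TTTTT
  FTTTT
  .FF.T
  .F.FT
  TTFTT
Step 2: 6 trees catch fire, 6 burn out
  TTTTT
  FTTTT
  .FFTT
  ....T
  ....F
  TF.FT
Step 3: 7 trees catch fire, 6 burn out
  FTTTT
  .FFTT
  ...FT
  ....F
  .....
  F...F
Step 4: 4 trees catch fire, 7 burn out
  .FFTT
  ...FT
  ....F
  .....
  .....
  .....
Step 5: 2 trees catch fire, 4 burn out
  ...FT
  ....F
  .....
  .....
  .....
  .....

...FT
....F
.....
.....
.....
.....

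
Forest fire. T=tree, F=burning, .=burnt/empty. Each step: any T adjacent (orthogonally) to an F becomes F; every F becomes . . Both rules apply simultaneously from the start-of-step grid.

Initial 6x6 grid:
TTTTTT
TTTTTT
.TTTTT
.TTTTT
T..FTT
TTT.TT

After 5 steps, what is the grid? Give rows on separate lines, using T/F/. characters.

Step 1: 2 trees catch fire, 1 burn out
  TTTTTT
  TTTTTT
  .TTTTT
  .TTFTT
  T...FT
  TTT.TT
Step 2: 5 trees catch fire, 2 burn out
  TTTTTT
  TTTTTT
  .TTFTT
  .TF.FT
  T....F
  TTT.FT
Step 3: 6 trees catch fire, 5 burn out
  TTTTTT
  TTTFTT
  .TF.FT
  .F...F
  T.....
  TTT..F
Step 4: 5 trees catch fire, 6 burn out
  TTTFTT
  TTF.FT
  .F...F
  ......
  T.....
  TTT...
Step 5: 4 trees catch fire, 5 burn out
  TTF.FT
  TF...F
  ......
  ......
  T.....
  TTT...

TTF.FT
TF...F
......
......
T.....
TTT...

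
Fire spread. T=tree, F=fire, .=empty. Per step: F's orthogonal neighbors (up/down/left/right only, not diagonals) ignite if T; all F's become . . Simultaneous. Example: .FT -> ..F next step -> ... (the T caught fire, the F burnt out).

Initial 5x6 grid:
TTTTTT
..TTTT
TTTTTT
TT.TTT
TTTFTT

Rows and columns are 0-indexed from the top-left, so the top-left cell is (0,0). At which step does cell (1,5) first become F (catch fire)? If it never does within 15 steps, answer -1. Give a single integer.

Step 1: cell (1,5)='T' (+3 fires, +1 burnt)
Step 2: cell (1,5)='T' (+4 fires, +3 burnt)
Step 3: cell (1,5)='T' (+6 fires, +4 burnt)
Step 4: cell (1,5)='T' (+6 fires, +6 burnt)
Step 5: cell (1,5)='F' (+4 fires, +6 burnt)
  -> target ignites at step 5
Step 6: cell (1,5)='.' (+2 fires, +4 burnt)
Step 7: cell (1,5)='.' (+1 fires, +2 burnt)
Step 8: cell (1,5)='.' (+0 fires, +1 burnt)
  fire out at step 8

5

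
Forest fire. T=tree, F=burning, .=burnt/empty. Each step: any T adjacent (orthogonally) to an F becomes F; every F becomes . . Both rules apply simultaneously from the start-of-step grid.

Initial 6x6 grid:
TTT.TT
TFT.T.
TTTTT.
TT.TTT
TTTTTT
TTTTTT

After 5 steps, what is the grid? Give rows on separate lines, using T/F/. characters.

Step 1: 4 trees catch fire, 1 burn out
  TFT.TT
  F.F.T.
  TFTTT.
  TT.TTT
  TTTTTT
  TTTTTT
Step 2: 5 trees catch fire, 4 burn out
  F.F.TT
  ....T.
  F.FTT.
  TF.TTT
  TTTTTT
  TTTTTT
Step 3: 3 trees catch fire, 5 burn out
  ....TT
  ....T.
  ...FT.
  F..TTT
  TFTTTT
  TTTTTT
Step 4: 5 trees catch fire, 3 burn out
  ....TT
  ....T.
  ....F.
  ...FTT
  F.FTTT
  TFTTTT
Step 5: 5 trees catch fire, 5 burn out
  ....TT
  ....F.
  ......
  ....FT
  ...FTT
  F.FTTT

....TT
....F.
......
....FT
...FTT
F.FTTT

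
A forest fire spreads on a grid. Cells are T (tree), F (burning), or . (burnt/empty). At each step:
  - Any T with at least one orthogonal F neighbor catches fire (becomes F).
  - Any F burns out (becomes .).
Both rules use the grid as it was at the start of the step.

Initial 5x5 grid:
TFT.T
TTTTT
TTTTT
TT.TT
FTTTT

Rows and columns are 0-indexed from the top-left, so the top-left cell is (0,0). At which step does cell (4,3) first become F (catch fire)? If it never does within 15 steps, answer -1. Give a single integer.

Step 1: cell (4,3)='T' (+5 fires, +2 burnt)
Step 2: cell (4,3)='T' (+6 fires, +5 burnt)
Step 3: cell (4,3)='F' (+3 fires, +6 burnt)
  -> target ignites at step 3
Step 4: cell (4,3)='.' (+4 fires, +3 burnt)
Step 5: cell (4,3)='.' (+3 fires, +4 burnt)
Step 6: cell (4,3)='.' (+0 fires, +3 burnt)
  fire out at step 6

3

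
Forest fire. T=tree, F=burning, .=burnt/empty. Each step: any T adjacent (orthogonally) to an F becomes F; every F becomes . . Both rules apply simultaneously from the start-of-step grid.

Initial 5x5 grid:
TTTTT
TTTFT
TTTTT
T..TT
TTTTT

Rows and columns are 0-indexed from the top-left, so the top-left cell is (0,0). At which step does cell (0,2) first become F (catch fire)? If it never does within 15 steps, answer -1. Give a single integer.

Step 1: cell (0,2)='T' (+4 fires, +1 burnt)
Step 2: cell (0,2)='F' (+6 fires, +4 burnt)
  -> target ignites at step 2
Step 3: cell (0,2)='.' (+5 fires, +6 burnt)
Step 4: cell (0,2)='.' (+4 fires, +5 burnt)
Step 5: cell (0,2)='.' (+2 fires, +4 burnt)
Step 6: cell (0,2)='.' (+1 fires, +2 burnt)
Step 7: cell (0,2)='.' (+0 fires, +1 burnt)
  fire out at step 7

2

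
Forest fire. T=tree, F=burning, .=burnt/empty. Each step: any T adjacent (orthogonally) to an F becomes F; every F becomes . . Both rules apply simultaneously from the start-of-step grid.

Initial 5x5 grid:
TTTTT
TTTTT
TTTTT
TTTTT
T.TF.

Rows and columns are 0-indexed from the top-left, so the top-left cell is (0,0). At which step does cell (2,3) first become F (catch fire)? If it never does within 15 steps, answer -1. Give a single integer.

Step 1: cell (2,3)='T' (+2 fires, +1 burnt)
Step 2: cell (2,3)='F' (+3 fires, +2 burnt)
  -> target ignites at step 2
Step 3: cell (2,3)='.' (+4 fires, +3 burnt)
Step 4: cell (2,3)='.' (+5 fires, +4 burnt)
Step 5: cell (2,3)='.' (+5 fires, +5 burnt)
Step 6: cell (2,3)='.' (+2 fires, +5 burnt)
Step 7: cell (2,3)='.' (+1 fires, +2 burnt)
Step 8: cell (2,3)='.' (+0 fires, +1 burnt)
  fire out at step 8

2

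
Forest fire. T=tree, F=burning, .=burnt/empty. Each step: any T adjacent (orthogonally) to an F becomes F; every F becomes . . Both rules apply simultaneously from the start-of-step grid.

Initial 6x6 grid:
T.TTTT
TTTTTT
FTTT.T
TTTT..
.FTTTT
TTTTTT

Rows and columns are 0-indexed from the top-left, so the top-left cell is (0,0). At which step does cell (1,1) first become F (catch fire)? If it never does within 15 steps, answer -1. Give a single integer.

Step 1: cell (1,1)='T' (+6 fires, +2 burnt)
Step 2: cell (1,1)='F' (+7 fires, +6 burnt)
  -> target ignites at step 2
Step 3: cell (1,1)='.' (+5 fires, +7 burnt)
Step 4: cell (1,1)='.' (+4 fires, +5 burnt)
Step 5: cell (1,1)='.' (+3 fires, +4 burnt)
Step 6: cell (1,1)='.' (+2 fires, +3 burnt)
Step 7: cell (1,1)='.' (+2 fires, +2 burnt)
Step 8: cell (1,1)='.' (+0 fires, +2 burnt)
  fire out at step 8

2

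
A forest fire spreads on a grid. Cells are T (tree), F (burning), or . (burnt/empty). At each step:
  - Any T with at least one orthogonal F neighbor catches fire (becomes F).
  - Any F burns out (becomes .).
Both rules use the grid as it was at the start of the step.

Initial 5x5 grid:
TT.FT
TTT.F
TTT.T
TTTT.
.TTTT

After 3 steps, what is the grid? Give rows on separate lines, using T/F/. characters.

Step 1: 2 trees catch fire, 2 burn out
  TT..F
  TTT..
  TTT.F
  TTTT.
  .TTTT
Step 2: 0 trees catch fire, 2 burn out
  TT...
  TTT..
  TTT..
  TTTT.
  .TTTT
Step 3: 0 trees catch fire, 0 burn out
  TT...
  TTT..
  TTT..
  TTTT.
  .TTTT

TT...
TTT..
TTT..
TTTT.
.TTTT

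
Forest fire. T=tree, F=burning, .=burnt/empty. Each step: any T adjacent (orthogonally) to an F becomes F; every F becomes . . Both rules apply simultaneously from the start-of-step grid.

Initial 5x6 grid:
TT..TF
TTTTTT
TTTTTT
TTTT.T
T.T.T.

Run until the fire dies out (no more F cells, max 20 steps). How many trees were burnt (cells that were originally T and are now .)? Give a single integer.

Answer: 22

Derivation:
Step 1: +2 fires, +1 burnt (F count now 2)
Step 2: +2 fires, +2 burnt (F count now 2)
Step 3: +3 fires, +2 burnt (F count now 3)
Step 4: +2 fires, +3 burnt (F count now 2)
Step 5: +3 fires, +2 burnt (F count now 3)
Step 6: +4 fires, +3 burnt (F count now 4)
Step 7: +4 fires, +4 burnt (F count now 4)
Step 8: +1 fires, +4 burnt (F count now 1)
Step 9: +1 fires, +1 burnt (F count now 1)
Step 10: +0 fires, +1 burnt (F count now 0)
Fire out after step 10
Initially T: 23, now '.': 29
Total burnt (originally-T cells now '.'): 22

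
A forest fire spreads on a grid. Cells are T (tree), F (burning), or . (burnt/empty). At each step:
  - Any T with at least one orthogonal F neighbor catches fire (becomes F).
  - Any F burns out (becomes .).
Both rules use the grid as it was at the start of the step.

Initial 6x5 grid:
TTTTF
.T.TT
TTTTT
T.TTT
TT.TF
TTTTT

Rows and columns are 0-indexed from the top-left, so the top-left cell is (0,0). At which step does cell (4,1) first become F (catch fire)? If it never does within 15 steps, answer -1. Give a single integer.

Step 1: cell (4,1)='T' (+5 fires, +2 burnt)
Step 2: cell (4,1)='T' (+5 fires, +5 burnt)
Step 3: cell (4,1)='T' (+4 fires, +5 burnt)
Step 4: cell (4,1)='T' (+4 fires, +4 burnt)
Step 5: cell (4,1)='F' (+3 fires, +4 burnt)
  -> target ignites at step 5
Step 6: cell (4,1)='.' (+2 fires, +3 burnt)
Step 7: cell (4,1)='.' (+1 fires, +2 burnt)
Step 8: cell (4,1)='.' (+0 fires, +1 burnt)
  fire out at step 8

5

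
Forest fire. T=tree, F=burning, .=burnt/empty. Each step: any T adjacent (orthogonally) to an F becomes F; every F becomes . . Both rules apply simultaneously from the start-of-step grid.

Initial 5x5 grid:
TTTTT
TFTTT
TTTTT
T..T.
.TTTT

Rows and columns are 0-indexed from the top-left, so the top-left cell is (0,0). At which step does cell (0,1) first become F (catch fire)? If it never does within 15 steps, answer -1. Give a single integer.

Step 1: cell (0,1)='F' (+4 fires, +1 burnt)
  -> target ignites at step 1
Step 2: cell (0,1)='.' (+5 fires, +4 burnt)
Step 3: cell (0,1)='.' (+4 fires, +5 burnt)
Step 4: cell (0,1)='.' (+3 fires, +4 burnt)
Step 5: cell (0,1)='.' (+1 fires, +3 burnt)
Step 6: cell (0,1)='.' (+2 fires, +1 burnt)
Step 7: cell (0,1)='.' (+1 fires, +2 burnt)
Step 8: cell (0,1)='.' (+0 fires, +1 burnt)
  fire out at step 8

1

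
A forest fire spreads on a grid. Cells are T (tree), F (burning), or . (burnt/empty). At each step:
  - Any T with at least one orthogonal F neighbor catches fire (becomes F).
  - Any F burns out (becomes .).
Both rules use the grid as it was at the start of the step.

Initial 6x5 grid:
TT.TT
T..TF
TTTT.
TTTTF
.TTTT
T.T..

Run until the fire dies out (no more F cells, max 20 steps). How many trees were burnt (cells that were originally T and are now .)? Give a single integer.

Step 1: +4 fires, +2 burnt (F count now 4)
Step 2: +4 fires, +4 burnt (F count now 4)
Step 3: +3 fires, +4 burnt (F count now 3)
Step 4: +4 fires, +3 burnt (F count now 4)
Step 5: +1 fires, +4 burnt (F count now 1)
Step 6: +1 fires, +1 burnt (F count now 1)
Step 7: +1 fires, +1 burnt (F count now 1)
Step 8: +1 fires, +1 burnt (F count now 1)
Step 9: +0 fires, +1 burnt (F count now 0)
Fire out after step 9
Initially T: 20, now '.': 29
Total burnt (originally-T cells now '.'): 19

Answer: 19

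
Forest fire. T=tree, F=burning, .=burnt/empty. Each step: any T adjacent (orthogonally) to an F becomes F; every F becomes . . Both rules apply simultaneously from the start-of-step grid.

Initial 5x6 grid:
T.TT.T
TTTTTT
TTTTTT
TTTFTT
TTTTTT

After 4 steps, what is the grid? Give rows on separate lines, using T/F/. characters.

Step 1: 4 trees catch fire, 1 burn out
  T.TT.T
  TTTTTT
  TTTFTT
  TTF.FT
  TTTFTT
Step 2: 7 trees catch fire, 4 burn out
  T.TT.T
  TTTFTT
  TTF.FT
  TF...F
  TTF.FT
Step 3: 8 trees catch fire, 7 burn out
  T.TF.T
  TTF.FT
  TF...F
  F.....
  TF...F
Step 4: 5 trees catch fire, 8 burn out
  T.F..T
  TF...F
  F.....
  ......
  F.....

T.F..T
TF...F
F.....
......
F.....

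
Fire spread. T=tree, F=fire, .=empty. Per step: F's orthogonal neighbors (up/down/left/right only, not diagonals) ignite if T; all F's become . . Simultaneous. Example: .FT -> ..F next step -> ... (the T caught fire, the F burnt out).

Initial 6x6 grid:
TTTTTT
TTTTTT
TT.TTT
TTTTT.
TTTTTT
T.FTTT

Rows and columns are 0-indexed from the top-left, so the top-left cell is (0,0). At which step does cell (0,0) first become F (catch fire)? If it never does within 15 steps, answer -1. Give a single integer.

Step 1: cell (0,0)='T' (+2 fires, +1 burnt)
Step 2: cell (0,0)='T' (+4 fires, +2 burnt)
Step 3: cell (0,0)='T' (+5 fires, +4 burnt)
Step 4: cell (0,0)='T' (+6 fires, +5 burnt)
Step 5: cell (0,0)='T' (+4 fires, +6 burnt)
Step 6: cell (0,0)='T' (+6 fires, +4 burnt)
Step 7: cell (0,0)='F' (+4 fires, +6 burnt)
  -> target ignites at step 7
Step 8: cell (0,0)='.' (+1 fires, +4 burnt)
Step 9: cell (0,0)='.' (+0 fires, +1 burnt)
  fire out at step 9

7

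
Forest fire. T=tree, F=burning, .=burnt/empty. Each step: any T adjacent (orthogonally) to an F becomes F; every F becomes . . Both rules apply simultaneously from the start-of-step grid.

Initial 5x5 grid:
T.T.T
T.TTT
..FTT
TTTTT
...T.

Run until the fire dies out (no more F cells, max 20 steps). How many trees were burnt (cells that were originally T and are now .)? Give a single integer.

Answer: 13

Derivation:
Step 1: +3 fires, +1 burnt (F count now 3)
Step 2: +5 fires, +3 burnt (F count now 5)
Step 3: +4 fires, +5 burnt (F count now 4)
Step 4: +1 fires, +4 burnt (F count now 1)
Step 5: +0 fires, +1 burnt (F count now 0)
Fire out after step 5
Initially T: 15, now '.': 23
Total burnt (originally-T cells now '.'): 13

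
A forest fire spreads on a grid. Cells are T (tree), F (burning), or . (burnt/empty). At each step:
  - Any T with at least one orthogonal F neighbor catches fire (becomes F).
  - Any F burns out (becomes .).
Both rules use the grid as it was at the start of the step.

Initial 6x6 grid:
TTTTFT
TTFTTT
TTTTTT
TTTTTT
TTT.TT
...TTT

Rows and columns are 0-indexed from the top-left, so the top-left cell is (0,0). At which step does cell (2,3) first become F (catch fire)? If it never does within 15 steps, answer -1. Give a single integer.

Step 1: cell (2,3)='T' (+7 fires, +2 burnt)
Step 2: cell (2,3)='F' (+7 fires, +7 burnt)
  -> target ignites at step 2
Step 3: cell (2,3)='.' (+7 fires, +7 burnt)
Step 4: cell (2,3)='.' (+4 fires, +7 burnt)
Step 5: cell (2,3)='.' (+3 fires, +4 burnt)
Step 6: cell (2,3)='.' (+2 fires, +3 burnt)
Step 7: cell (2,3)='.' (+0 fires, +2 burnt)
  fire out at step 7

2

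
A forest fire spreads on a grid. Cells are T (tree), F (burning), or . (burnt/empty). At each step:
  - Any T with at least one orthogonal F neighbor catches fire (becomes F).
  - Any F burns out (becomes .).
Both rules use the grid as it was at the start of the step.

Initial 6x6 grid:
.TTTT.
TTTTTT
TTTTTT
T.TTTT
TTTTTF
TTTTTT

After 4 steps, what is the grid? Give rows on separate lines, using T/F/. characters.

Step 1: 3 trees catch fire, 1 burn out
  .TTTT.
  TTTTTT
  TTTTTT
  T.TTTF
  TTTTF.
  TTTTTF
Step 2: 4 trees catch fire, 3 burn out
  .TTTT.
  TTTTTT
  TTTTTF
  T.TTF.
  TTTF..
  TTTTF.
Step 3: 5 trees catch fire, 4 burn out
  .TTTT.
  TTTTTF
  TTTTF.
  T.TF..
  TTF...
  TTTF..
Step 4: 5 trees catch fire, 5 burn out
  .TTTT.
  TTTTF.
  TTTF..
  T.F...
  TF....
  TTF...

.TTTT.
TTTTF.
TTTF..
T.F...
TF....
TTF...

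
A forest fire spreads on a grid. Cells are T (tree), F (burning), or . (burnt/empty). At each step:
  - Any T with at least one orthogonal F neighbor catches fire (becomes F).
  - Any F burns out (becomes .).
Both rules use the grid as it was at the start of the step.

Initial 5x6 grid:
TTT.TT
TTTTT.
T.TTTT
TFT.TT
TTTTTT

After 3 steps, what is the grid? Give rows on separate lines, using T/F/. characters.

Step 1: 3 trees catch fire, 1 burn out
  TTT.TT
  TTTTT.
  T.TTTT
  F.F.TT
  TFTTTT
Step 2: 4 trees catch fire, 3 burn out
  TTT.TT
  TTTTT.
  F.FTTT
  ....TT
  F.FTTT
Step 3: 4 trees catch fire, 4 burn out
  TTT.TT
  FTFTT.
  ...FTT
  ....TT
  ...FTT

TTT.TT
FTFTT.
...FTT
....TT
...FTT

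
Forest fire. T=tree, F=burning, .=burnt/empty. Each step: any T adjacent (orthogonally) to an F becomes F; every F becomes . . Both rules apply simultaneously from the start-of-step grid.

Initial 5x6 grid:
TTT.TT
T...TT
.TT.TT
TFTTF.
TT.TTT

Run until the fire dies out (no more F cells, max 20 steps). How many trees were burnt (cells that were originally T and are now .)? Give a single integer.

Answer: 16

Derivation:
Step 1: +7 fires, +2 burnt (F count now 7)
Step 2: +6 fires, +7 burnt (F count now 6)
Step 3: +2 fires, +6 burnt (F count now 2)
Step 4: +1 fires, +2 burnt (F count now 1)
Step 5: +0 fires, +1 burnt (F count now 0)
Fire out after step 5
Initially T: 20, now '.': 26
Total burnt (originally-T cells now '.'): 16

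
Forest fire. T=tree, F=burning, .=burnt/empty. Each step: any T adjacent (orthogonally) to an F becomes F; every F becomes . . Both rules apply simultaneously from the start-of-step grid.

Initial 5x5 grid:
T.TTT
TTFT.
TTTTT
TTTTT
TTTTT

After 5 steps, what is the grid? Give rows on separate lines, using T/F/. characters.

Step 1: 4 trees catch fire, 1 burn out
  T.FTT
  TF.F.
  TTFTT
  TTTTT
  TTTTT
Step 2: 5 trees catch fire, 4 burn out
  T..FT
  F....
  TF.FT
  TTFTT
  TTTTT
Step 3: 7 trees catch fire, 5 burn out
  F...F
  .....
  F...F
  TF.FT
  TTFTT
Step 4: 4 trees catch fire, 7 burn out
  .....
  .....
  .....
  F...F
  TF.FT
Step 5: 2 trees catch fire, 4 burn out
  .....
  .....
  .....
  .....
  F...F

.....
.....
.....
.....
F...F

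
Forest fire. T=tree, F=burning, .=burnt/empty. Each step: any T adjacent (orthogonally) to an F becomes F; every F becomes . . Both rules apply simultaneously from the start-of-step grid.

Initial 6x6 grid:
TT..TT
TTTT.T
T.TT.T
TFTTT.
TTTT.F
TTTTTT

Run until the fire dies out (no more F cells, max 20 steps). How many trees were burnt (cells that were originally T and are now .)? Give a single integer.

Answer: 23

Derivation:
Step 1: +4 fires, +2 burnt (F count now 4)
Step 2: +7 fires, +4 burnt (F count now 7)
Step 3: +8 fires, +7 burnt (F count now 8)
Step 4: +3 fires, +8 burnt (F count now 3)
Step 5: +1 fires, +3 burnt (F count now 1)
Step 6: +0 fires, +1 burnt (F count now 0)
Fire out after step 6
Initially T: 27, now '.': 32
Total burnt (originally-T cells now '.'): 23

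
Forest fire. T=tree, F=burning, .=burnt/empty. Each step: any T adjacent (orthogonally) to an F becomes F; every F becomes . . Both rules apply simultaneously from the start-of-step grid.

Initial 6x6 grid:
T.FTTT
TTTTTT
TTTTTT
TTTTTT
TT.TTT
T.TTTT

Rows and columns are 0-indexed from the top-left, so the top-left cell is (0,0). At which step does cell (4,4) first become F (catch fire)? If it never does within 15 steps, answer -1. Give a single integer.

Step 1: cell (4,4)='T' (+2 fires, +1 burnt)
Step 2: cell (4,4)='T' (+4 fires, +2 burnt)
Step 3: cell (4,4)='T' (+6 fires, +4 burnt)
Step 4: cell (4,4)='T' (+6 fires, +6 burnt)
Step 5: cell (4,4)='T' (+5 fires, +6 burnt)
Step 6: cell (4,4)='F' (+4 fires, +5 burnt)
  -> target ignites at step 6
Step 7: cell (4,4)='.' (+4 fires, +4 burnt)
Step 8: cell (4,4)='.' (+1 fires, +4 burnt)
Step 9: cell (4,4)='.' (+0 fires, +1 burnt)
  fire out at step 9

6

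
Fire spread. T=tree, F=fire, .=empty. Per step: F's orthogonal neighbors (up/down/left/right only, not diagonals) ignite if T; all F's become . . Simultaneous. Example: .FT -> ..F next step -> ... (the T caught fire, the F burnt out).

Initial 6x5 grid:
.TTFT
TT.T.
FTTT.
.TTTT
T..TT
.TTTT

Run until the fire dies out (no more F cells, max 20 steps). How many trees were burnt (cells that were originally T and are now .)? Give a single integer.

Step 1: +5 fires, +2 burnt (F count now 5)
Step 2: +5 fires, +5 burnt (F count now 5)
Step 3: +2 fires, +5 burnt (F count now 2)
Step 4: +2 fires, +2 burnt (F count now 2)
Step 5: +2 fires, +2 burnt (F count now 2)
Step 6: +2 fires, +2 burnt (F count now 2)
Step 7: +1 fires, +2 burnt (F count now 1)
Step 8: +0 fires, +1 burnt (F count now 0)
Fire out after step 8
Initially T: 20, now '.': 29
Total burnt (originally-T cells now '.'): 19

Answer: 19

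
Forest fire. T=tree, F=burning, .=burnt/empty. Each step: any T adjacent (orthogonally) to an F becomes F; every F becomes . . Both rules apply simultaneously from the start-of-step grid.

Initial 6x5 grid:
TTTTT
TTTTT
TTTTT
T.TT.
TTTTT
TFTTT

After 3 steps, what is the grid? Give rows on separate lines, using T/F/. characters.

Step 1: 3 trees catch fire, 1 burn out
  TTTTT
  TTTTT
  TTTTT
  T.TT.
  TFTTT
  F.FTT
Step 2: 3 trees catch fire, 3 burn out
  TTTTT
  TTTTT
  TTTTT
  T.TT.
  F.FTT
  ...FT
Step 3: 4 trees catch fire, 3 burn out
  TTTTT
  TTTTT
  TTTTT
  F.FT.
  ...FT
  ....F

TTTTT
TTTTT
TTTTT
F.FT.
...FT
....F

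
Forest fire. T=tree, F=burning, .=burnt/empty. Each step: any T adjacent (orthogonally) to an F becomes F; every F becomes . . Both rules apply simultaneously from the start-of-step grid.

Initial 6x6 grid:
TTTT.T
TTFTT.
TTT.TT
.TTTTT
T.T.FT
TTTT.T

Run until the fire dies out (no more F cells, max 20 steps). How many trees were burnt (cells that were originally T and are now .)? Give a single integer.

Answer: 26

Derivation:
Step 1: +6 fires, +2 burnt (F count now 6)
Step 2: +10 fires, +6 burnt (F count now 10)
Step 3: +5 fires, +10 burnt (F count now 5)
Step 4: +1 fires, +5 burnt (F count now 1)
Step 5: +2 fires, +1 burnt (F count now 2)
Step 6: +1 fires, +2 burnt (F count now 1)
Step 7: +1 fires, +1 burnt (F count now 1)
Step 8: +0 fires, +1 burnt (F count now 0)
Fire out after step 8
Initially T: 27, now '.': 35
Total burnt (originally-T cells now '.'): 26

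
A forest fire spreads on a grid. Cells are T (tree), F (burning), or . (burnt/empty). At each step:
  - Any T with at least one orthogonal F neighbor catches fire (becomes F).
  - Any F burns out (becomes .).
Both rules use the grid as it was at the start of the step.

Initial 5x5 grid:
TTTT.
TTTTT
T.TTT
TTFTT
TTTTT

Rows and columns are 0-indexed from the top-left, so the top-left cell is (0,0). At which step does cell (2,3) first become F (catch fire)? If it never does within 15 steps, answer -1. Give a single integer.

Step 1: cell (2,3)='T' (+4 fires, +1 burnt)
Step 2: cell (2,3)='F' (+6 fires, +4 burnt)
  -> target ignites at step 2
Step 3: cell (2,3)='.' (+7 fires, +6 burnt)
Step 4: cell (2,3)='.' (+4 fires, +7 burnt)
Step 5: cell (2,3)='.' (+1 fires, +4 burnt)
Step 6: cell (2,3)='.' (+0 fires, +1 burnt)
  fire out at step 6

2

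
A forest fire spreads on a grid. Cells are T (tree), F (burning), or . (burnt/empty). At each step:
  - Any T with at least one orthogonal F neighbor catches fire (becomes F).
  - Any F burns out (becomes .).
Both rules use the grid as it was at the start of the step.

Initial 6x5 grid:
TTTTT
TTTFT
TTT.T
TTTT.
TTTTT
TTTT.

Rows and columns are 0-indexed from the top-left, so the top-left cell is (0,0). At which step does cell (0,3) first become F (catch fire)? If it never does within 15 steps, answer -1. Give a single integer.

Step 1: cell (0,3)='F' (+3 fires, +1 burnt)
  -> target ignites at step 1
Step 2: cell (0,3)='.' (+5 fires, +3 burnt)
Step 3: cell (0,3)='.' (+4 fires, +5 burnt)
Step 4: cell (0,3)='.' (+5 fires, +4 burnt)
Step 5: cell (0,3)='.' (+4 fires, +5 burnt)
Step 6: cell (0,3)='.' (+4 fires, +4 burnt)
Step 7: cell (0,3)='.' (+1 fires, +4 burnt)
Step 8: cell (0,3)='.' (+0 fires, +1 burnt)
  fire out at step 8

1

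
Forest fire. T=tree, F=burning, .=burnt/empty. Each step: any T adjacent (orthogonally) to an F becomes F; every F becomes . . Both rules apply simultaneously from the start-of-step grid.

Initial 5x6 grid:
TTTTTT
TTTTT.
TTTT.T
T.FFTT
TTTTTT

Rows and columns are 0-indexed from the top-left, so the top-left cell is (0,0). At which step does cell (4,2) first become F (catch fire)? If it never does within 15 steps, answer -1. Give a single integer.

Step 1: cell (4,2)='F' (+5 fires, +2 burnt)
  -> target ignites at step 1
Step 2: cell (4,2)='.' (+6 fires, +5 burnt)
Step 3: cell (4,2)='.' (+8 fires, +6 burnt)
Step 4: cell (4,2)='.' (+4 fires, +8 burnt)
Step 5: cell (4,2)='.' (+2 fires, +4 burnt)
Step 6: cell (4,2)='.' (+0 fires, +2 burnt)
  fire out at step 6

1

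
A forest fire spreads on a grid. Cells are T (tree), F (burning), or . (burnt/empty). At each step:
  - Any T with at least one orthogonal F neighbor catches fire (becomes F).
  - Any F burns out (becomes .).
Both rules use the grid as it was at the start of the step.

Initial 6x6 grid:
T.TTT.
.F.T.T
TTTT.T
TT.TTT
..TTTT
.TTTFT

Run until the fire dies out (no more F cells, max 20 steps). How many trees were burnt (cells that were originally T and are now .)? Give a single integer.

Step 1: +4 fires, +2 burnt (F count now 4)
Step 2: +7 fires, +4 burnt (F count now 7)
Step 3: +6 fires, +7 burnt (F count now 6)
Step 4: +2 fires, +6 burnt (F count now 2)
Step 5: +2 fires, +2 burnt (F count now 2)
Step 6: +2 fires, +2 burnt (F count now 2)
Step 7: +0 fires, +2 burnt (F count now 0)
Fire out after step 7
Initially T: 24, now '.': 35
Total burnt (originally-T cells now '.'): 23

Answer: 23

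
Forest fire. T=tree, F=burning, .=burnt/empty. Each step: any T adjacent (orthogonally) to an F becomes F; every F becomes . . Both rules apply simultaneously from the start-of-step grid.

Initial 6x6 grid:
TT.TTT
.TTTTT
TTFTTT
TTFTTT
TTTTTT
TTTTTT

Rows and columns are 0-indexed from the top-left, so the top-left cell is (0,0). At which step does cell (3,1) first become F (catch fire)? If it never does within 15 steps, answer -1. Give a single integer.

Step 1: cell (3,1)='F' (+6 fires, +2 burnt)
  -> target ignites at step 1
Step 2: cell (3,1)='.' (+9 fires, +6 burnt)
Step 3: cell (3,1)='.' (+9 fires, +9 burnt)
Step 4: cell (3,1)='.' (+6 fires, +9 burnt)
Step 5: cell (3,1)='.' (+2 fires, +6 burnt)
Step 6: cell (3,1)='.' (+0 fires, +2 burnt)
  fire out at step 6

1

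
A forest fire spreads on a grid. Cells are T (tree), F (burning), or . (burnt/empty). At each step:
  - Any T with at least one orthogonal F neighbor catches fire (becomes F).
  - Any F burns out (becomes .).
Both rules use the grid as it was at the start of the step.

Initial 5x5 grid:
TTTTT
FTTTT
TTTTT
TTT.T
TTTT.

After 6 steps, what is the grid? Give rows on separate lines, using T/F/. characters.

Step 1: 3 trees catch fire, 1 burn out
  FTTTT
  .FTTT
  FTTTT
  TTT.T
  TTTT.
Step 2: 4 trees catch fire, 3 burn out
  .FTTT
  ..FTT
  .FTTT
  FTT.T
  TTTT.
Step 3: 5 trees catch fire, 4 burn out
  ..FTT
  ...FT
  ..FTT
  .FT.T
  FTTT.
Step 4: 5 trees catch fire, 5 burn out
  ...FT
  ....F
  ...FT
  ..F.T
  .FTT.
Step 5: 3 trees catch fire, 5 burn out
  ....F
  .....
  ....F
  ....T
  ..FT.
Step 6: 2 trees catch fire, 3 burn out
  .....
  .....
  .....
  ....F
  ...F.

.....
.....
.....
....F
...F.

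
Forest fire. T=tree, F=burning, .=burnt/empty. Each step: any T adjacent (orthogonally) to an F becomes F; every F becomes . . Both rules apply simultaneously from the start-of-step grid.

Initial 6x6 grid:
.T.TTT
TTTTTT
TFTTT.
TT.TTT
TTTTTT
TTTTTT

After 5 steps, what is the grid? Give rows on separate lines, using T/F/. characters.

Step 1: 4 trees catch fire, 1 burn out
  .T.TTT
  TFTTTT
  F.FTT.
  TF.TTT
  TTTTTT
  TTTTTT
Step 2: 6 trees catch fire, 4 burn out
  .F.TTT
  F.FTTT
  ...FT.
  F..TTT
  TFTTTT
  TTTTTT
Step 3: 6 trees catch fire, 6 burn out
  ...TTT
  ...FTT
  ....F.
  ...FTT
  F.FTTT
  TFTTTT
Step 4: 6 trees catch fire, 6 burn out
  ...FTT
  ....FT
  ......
  ....FT
  ...FTT
  F.FTTT
Step 5: 5 trees catch fire, 6 burn out
  ....FT
  .....F
  ......
  .....F
  ....FT
  ...FTT

....FT
.....F
......
.....F
....FT
...FTT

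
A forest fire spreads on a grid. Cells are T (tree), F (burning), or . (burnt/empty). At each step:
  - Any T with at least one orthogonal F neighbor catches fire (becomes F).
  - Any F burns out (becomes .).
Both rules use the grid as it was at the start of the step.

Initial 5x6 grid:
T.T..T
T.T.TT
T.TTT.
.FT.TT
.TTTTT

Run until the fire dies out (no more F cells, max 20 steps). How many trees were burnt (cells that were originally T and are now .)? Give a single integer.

Step 1: +2 fires, +1 burnt (F count now 2)
Step 2: +2 fires, +2 burnt (F count now 2)
Step 3: +3 fires, +2 burnt (F count now 3)
Step 4: +3 fires, +3 burnt (F count now 3)
Step 5: +3 fires, +3 burnt (F count now 3)
Step 6: +2 fires, +3 burnt (F count now 2)
Step 7: +1 fires, +2 burnt (F count now 1)
Step 8: +0 fires, +1 burnt (F count now 0)
Fire out after step 8
Initially T: 19, now '.': 27
Total burnt (originally-T cells now '.'): 16

Answer: 16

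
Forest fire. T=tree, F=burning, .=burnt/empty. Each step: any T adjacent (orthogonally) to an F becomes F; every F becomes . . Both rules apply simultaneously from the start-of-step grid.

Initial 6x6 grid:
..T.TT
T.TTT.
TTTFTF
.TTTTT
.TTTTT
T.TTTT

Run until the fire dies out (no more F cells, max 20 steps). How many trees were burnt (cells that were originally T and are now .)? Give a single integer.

Step 1: +5 fires, +2 burnt (F count now 5)
Step 2: +7 fires, +5 burnt (F count now 7)
Step 3: +8 fires, +7 burnt (F count now 8)
Step 4: +5 fires, +8 burnt (F count now 5)
Step 5: +0 fires, +5 burnt (F count now 0)
Fire out after step 5
Initially T: 26, now '.': 35
Total burnt (originally-T cells now '.'): 25

Answer: 25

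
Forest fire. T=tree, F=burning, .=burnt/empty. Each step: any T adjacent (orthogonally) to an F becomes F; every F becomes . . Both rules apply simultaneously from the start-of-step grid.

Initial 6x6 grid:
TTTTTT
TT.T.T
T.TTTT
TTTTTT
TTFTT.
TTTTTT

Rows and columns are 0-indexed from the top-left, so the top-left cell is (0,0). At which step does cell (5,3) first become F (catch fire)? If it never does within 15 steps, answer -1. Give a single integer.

Step 1: cell (5,3)='T' (+4 fires, +1 burnt)
Step 2: cell (5,3)='F' (+7 fires, +4 burnt)
  -> target ignites at step 2
Step 3: cell (5,3)='.' (+5 fires, +7 burnt)
Step 4: cell (5,3)='.' (+5 fires, +5 burnt)
Step 5: cell (5,3)='.' (+3 fires, +5 burnt)
Step 6: cell (5,3)='.' (+5 fires, +3 burnt)
Step 7: cell (5,3)='.' (+2 fires, +5 burnt)
Step 8: cell (5,3)='.' (+0 fires, +2 burnt)
  fire out at step 8

2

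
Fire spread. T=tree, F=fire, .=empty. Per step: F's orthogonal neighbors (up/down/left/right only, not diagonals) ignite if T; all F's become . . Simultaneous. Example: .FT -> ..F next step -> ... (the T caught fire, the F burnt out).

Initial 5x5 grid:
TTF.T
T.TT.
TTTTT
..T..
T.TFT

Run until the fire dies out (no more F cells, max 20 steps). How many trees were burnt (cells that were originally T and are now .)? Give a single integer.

Answer: 13

Derivation:
Step 1: +4 fires, +2 burnt (F count now 4)
Step 2: +4 fires, +4 burnt (F count now 4)
Step 3: +3 fires, +4 burnt (F count now 3)
Step 4: +2 fires, +3 burnt (F count now 2)
Step 5: +0 fires, +2 burnt (F count now 0)
Fire out after step 5
Initially T: 15, now '.': 23
Total burnt (originally-T cells now '.'): 13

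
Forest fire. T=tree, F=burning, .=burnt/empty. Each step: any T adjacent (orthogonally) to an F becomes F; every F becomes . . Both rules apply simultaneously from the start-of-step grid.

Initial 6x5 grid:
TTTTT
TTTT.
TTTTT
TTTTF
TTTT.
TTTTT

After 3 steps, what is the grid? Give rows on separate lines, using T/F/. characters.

Step 1: 2 trees catch fire, 1 burn out
  TTTTT
  TTTT.
  TTTTF
  TTTF.
  TTTT.
  TTTTT
Step 2: 3 trees catch fire, 2 burn out
  TTTTT
  TTTT.
  TTTF.
  TTF..
  TTTF.
  TTTTT
Step 3: 5 trees catch fire, 3 burn out
  TTTTT
  TTTF.
  TTF..
  TF...
  TTF..
  TTTFT

TTTTT
TTTF.
TTF..
TF...
TTF..
TTTFT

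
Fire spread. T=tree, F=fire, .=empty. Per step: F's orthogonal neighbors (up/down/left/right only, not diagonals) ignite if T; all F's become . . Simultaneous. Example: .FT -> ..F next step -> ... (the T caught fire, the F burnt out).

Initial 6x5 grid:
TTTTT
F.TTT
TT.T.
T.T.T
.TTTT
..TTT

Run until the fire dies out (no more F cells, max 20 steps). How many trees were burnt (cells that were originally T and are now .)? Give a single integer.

Step 1: +2 fires, +1 burnt (F count now 2)
Step 2: +3 fires, +2 burnt (F count now 3)
Step 3: +1 fires, +3 burnt (F count now 1)
Step 4: +2 fires, +1 burnt (F count now 2)
Step 5: +2 fires, +2 burnt (F count now 2)
Step 6: +2 fires, +2 burnt (F count now 2)
Step 7: +0 fires, +2 burnt (F count now 0)
Fire out after step 7
Initially T: 21, now '.': 21
Total burnt (originally-T cells now '.'): 12

Answer: 12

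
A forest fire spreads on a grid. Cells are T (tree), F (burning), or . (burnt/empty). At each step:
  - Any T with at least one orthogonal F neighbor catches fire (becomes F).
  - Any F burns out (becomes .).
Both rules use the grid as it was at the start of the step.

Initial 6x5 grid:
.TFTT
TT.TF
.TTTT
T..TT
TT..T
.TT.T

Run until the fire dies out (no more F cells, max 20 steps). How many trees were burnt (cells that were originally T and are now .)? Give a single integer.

Answer: 14

Derivation:
Step 1: +5 fires, +2 burnt (F count now 5)
Step 2: +3 fires, +5 burnt (F count now 3)
Step 3: +5 fires, +3 burnt (F count now 5)
Step 4: +1 fires, +5 burnt (F count now 1)
Step 5: +0 fires, +1 burnt (F count now 0)
Fire out after step 5
Initially T: 19, now '.': 25
Total burnt (originally-T cells now '.'): 14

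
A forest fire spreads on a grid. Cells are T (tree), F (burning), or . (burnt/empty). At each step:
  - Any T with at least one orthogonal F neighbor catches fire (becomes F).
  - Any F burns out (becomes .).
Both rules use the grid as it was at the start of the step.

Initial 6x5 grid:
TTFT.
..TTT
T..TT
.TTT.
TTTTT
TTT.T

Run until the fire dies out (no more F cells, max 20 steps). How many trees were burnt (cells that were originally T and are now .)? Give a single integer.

Step 1: +3 fires, +1 burnt (F count now 3)
Step 2: +2 fires, +3 burnt (F count now 2)
Step 3: +2 fires, +2 burnt (F count now 2)
Step 4: +2 fires, +2 burnt (F count now 2)
Step 5: +2 fires, +2 burnt (F count now 2)
Step 6: +3 fires, +2 burnt (F count now 3)
Step 7: +3 fires, +3 burnt (F count now 3)
Step 8: +2 fires, +3 burnt (F count now 2)
Step 9: +1 fires, +2 burnt (F count now 1)
Step 10: +0 fires, +1 burnt (F count now 0)
Fire out after step 10
Initially T: 21, now '.': 29
Total burnt (originally-T cells now '.'): 20

Answer: 20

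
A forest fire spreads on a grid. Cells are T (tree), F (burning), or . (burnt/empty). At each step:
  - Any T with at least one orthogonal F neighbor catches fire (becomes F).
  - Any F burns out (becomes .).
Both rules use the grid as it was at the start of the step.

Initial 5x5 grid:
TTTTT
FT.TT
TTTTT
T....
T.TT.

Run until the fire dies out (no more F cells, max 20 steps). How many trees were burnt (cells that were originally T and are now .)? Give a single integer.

Step 1: +3 fires, +1 burnt (F count now 3)
Step 2: +3 fires, +3 burnt (F count now 3)
Step 3: +3 fires, +3 burnt (F count now 3)
Step 4: +2 fires, +3 burnt (F count now 2)
Step 5: +3 fires, +2 burnt (F count now 3)
Step 6: +1 fires, +3 burnt (F count now 1)
Step 7: +0 fires, +1 burnt (F count now 0)
Fire out after step 7
Initially T: 17, now '.': 23
Total burnt (originally-T cells now '.'): 15

Answer: 15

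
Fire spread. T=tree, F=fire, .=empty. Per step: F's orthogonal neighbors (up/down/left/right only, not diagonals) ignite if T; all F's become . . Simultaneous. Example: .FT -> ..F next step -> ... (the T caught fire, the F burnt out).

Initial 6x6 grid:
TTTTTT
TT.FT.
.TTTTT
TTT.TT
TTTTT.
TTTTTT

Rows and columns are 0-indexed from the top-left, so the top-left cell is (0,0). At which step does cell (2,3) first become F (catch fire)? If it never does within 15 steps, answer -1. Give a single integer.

Step 1: cell (2,3)='F' (+3 fires, +1 burnt)
  -> target ignites at step 1
Step 2: cell (2,3)='.' (+4 fires, +3 burnt)
Step 3: cell (2,3)='.' (+6 fires, +4 burnt)
Step 4: cell (2,3)='.' (+6 fires, +6 burnt)
Step 5: cell (2,3)='.' (+6 fires, +6 burnt)
Step 6: cell (2,3)='.' (+4 fires, +6 burnt)
Step 7: cell (2,3)='.' (+1 fires, +4 burnt)
Step 8: cell (2,3)='.' (+0 fires, +1 burnt)
  fire out at step 8

1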